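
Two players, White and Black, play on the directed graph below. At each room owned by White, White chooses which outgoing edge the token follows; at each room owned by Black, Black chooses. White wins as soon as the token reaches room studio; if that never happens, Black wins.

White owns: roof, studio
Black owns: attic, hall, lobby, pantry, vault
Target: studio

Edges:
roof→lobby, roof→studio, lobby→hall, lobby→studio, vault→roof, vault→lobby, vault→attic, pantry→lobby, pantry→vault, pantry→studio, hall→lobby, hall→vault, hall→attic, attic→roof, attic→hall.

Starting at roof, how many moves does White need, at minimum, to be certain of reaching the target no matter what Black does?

1

A0 = {studio}
A1: add {roof} — roof (White) has roof→studio.
A2 = A1; e.g. lobby (Black) can still go to hall. Fixed point.
roof enters the attractor at level 1, so White can force the target in 1 move from there.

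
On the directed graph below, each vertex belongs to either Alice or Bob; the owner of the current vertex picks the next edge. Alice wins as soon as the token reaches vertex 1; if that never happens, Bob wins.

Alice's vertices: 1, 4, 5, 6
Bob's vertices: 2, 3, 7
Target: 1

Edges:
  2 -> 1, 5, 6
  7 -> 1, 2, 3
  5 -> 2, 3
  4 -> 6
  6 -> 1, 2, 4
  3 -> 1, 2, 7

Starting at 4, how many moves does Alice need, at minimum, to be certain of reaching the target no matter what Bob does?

A0 = {1}
A1: add {6} — 6 (Alice) has 6→1.
A2: add {4} — 4 (Alice) has 4→6.
A3 = A2; e.g. 2 (Bob) can still go to 5. Fixed point.
4 enters the attractor at level 2, so Alice can force the target in 2 moves from there.

2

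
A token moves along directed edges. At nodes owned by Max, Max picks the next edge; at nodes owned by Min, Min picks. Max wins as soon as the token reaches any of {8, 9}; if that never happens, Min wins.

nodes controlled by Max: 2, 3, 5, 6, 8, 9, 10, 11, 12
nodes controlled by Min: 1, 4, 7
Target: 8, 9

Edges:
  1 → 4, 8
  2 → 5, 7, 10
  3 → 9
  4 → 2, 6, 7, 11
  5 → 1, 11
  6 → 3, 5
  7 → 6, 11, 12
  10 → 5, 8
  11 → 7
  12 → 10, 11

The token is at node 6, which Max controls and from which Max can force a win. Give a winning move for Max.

3

A0 = {8, 9}
A1: add {3, 10} — 3 (Max) has 3→9; 10 (Max) has 10→8.
A2: add {2, 6, 12} — 2 (Max) has 2→10; 6 (Max) has 6→3; 12 (Max) has 12→10.
A3 = A2; e.g. 1 (Min) can still go to 4. Fixed point.
From 6, successor 3 is in the attractor (rank 1); the other successor 5 is not.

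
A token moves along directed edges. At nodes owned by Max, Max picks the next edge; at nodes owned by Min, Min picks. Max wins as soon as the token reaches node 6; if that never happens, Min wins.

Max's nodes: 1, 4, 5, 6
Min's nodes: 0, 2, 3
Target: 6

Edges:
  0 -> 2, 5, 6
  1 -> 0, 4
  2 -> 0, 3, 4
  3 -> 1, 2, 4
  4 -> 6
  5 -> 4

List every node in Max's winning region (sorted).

A0 = {6}
A1: add {4} — 4 (Max) has 4→6.
A2: add {1, 5} — 1 (Max) has 1→4; 5 (Max) has 5→4.
A3 = A2; e.g. 0 (Min) can still go to 2. Fixed point.
Max's winning region = {1, 4, 5, 6}.

1, 4, 5, 6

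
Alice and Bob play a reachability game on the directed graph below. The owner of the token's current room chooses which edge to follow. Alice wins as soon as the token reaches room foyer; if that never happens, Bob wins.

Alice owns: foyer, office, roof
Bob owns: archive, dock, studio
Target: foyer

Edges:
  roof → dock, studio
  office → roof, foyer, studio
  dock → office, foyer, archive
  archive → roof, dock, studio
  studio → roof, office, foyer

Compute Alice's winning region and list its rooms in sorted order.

foyer, office

A0 = {foyer}
A1: add {office} — office (Alice) has office→foyer.
A2 = A1; e.g. roof (Alice) has no edge into A1. Fixed point.
Alice's winning region = {foyer, office}.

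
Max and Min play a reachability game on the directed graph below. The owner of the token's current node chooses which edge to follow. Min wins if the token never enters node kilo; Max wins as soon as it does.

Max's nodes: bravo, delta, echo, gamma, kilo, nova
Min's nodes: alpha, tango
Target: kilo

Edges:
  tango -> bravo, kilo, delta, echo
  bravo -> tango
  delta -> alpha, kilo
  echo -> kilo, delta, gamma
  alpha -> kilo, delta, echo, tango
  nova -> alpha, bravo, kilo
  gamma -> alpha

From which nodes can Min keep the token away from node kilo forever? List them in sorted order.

A0 = {kilo}
A1: add {delta, echo, nova} — delta (Max) has delta→kilo; echo (Max) has echo→kilo; nova (Max) has nova→kilo.
A2 = A1; e.g. alpha (Min) can still go to tango. Fixed point.
Max's attractor = {delta, echo, kilo, nova}; Min avoids the target exactly from the complement.

alpha, bravo, gamma, tango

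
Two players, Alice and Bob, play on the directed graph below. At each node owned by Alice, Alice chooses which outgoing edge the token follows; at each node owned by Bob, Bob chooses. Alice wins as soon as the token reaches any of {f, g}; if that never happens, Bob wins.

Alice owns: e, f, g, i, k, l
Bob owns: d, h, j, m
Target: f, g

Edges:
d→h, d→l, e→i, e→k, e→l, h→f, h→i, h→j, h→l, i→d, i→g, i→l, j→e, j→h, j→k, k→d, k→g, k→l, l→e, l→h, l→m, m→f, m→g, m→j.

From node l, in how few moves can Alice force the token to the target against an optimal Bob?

3

A0 = {f, g}
A1: add {i, k} — i (Alice) has i→g; k (Alice) has k→g.
A2: add {e} — e (Alice) has e→i.
A3: add {l} — l (Alice) has l→e.
A4 = A3; e.g. d (Bob) can still go to h. Fixed point.
l enters the attractor at level 3, so Alice can force the target in 3 moves from there.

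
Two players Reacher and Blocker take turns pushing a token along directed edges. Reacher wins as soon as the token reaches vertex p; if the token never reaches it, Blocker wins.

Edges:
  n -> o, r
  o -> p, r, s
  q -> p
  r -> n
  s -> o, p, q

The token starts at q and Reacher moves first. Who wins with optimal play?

Reacher

Track states (vertex, player-to-move).
A0 = {(p,Reacher), (p,Blocker)}
A1: add {(o,Reacher), (q,Reacher), (q,Blocker), (s,Reacher)}.
(q,Reacher) ∈ A1 ⇒ Reacher forces the target.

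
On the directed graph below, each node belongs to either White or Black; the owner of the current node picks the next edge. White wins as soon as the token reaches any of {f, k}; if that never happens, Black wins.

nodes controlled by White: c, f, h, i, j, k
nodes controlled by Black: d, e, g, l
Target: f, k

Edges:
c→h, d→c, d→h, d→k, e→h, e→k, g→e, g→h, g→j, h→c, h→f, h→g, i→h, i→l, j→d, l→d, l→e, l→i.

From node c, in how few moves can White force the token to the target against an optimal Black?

A0 = {f, k}
A1: add {h} — h (White) has h→f.
A2: add {c, e, i} — c (White) has c→h; e (Black): all of {h, k} already in; i (White) has i→h.
c enters the attractor at level 2, so White can force the target in 2 moves from there.

2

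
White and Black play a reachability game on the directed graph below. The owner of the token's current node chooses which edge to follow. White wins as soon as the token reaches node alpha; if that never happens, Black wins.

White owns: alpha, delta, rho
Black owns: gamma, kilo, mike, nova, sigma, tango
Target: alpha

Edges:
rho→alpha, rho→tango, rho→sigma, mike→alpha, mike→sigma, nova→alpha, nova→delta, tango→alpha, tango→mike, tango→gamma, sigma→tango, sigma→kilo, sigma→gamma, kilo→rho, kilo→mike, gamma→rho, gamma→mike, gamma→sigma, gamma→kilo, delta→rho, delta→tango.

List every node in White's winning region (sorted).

alpha, delta, nova, rho

A0 = {alpha}
A1: add {rho} — rho (White) has rho→alpha.
A2: add {delta} — delta (White) has delta→rho.
A3: add {nova} — nova (Black): all of {alpha, delta} already in.
A4 = A3; e.g. mike (Black) can still go to sigma. Fixed point.
White's winning region = {alpha, delta, nova, rho}.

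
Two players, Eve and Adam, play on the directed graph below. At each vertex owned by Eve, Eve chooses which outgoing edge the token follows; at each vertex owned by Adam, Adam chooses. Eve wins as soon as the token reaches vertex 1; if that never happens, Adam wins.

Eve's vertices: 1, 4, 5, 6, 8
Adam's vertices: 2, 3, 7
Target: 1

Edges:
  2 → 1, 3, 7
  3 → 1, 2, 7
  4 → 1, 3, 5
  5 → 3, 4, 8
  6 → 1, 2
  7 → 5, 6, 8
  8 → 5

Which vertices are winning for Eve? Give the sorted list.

1, 4, 5, 6, 7, 8

A0 = {1}
A1: add {4, 6} — 4 (Eve) has 4→1; 6 (Eve) has 6→1.
A2: add {5} — 5 (Eve) has 5→4.
A3: add {8} — 8 (Eve) has 8→5.
A4: add {7} — 7 (Adam): all of {5, 6, 8} already in.
A5 = A4; e.g. 2 (Adam) can still go to 3. Fixed point.
Eve's winning region = {1, 4, 5, 6, 7, 8}.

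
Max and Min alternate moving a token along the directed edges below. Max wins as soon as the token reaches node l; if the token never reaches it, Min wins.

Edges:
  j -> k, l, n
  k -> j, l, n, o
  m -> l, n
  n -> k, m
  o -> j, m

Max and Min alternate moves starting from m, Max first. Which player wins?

Max

Track states (vertex, player-to-move).
A0 = {(l,Max), (l,Min)}
A1: add {(j,Max), (k,Max), (m,Max)}.
(m,Max) ∈ A1 ⇒ Max forces the target.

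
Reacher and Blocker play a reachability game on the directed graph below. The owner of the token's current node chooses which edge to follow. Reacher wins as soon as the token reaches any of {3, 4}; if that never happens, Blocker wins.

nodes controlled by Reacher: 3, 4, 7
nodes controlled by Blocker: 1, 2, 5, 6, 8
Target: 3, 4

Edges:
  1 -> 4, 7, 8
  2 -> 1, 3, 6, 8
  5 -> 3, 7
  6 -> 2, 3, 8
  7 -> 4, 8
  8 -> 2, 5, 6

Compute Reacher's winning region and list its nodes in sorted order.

3, 4, 5, 7

A0 = {3, 4}
A1: add {7} — 7 (Reacher) has 7→4.
A2: add {5} — 5 (Blocker): all of {3, 7} already in.
A3 = A2; e.g. 1 (Blocker) can still go to 8. Fixed point.
Reacher's winning region = {3, 4, 5, 7}.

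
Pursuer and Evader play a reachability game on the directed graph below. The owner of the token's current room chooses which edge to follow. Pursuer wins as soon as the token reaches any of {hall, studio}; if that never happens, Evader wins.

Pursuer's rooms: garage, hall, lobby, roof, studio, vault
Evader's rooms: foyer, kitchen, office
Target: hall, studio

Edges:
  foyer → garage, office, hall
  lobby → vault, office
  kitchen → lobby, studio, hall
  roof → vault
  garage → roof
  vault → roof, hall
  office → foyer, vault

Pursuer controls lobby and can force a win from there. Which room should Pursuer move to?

vault

A0 = {hall, studio}
A1: add {vault} — vault (Pursuer) has vault→hall.
A2: add {lobby, roof} — lobby (Pursuer) has lobby→vault; roof (Pursuer) has roof→vault.
A3: add {garage, kitchen} — kitchen (Evader): all of {lobby, studio, hall} already in; garage (Pursuer) has garage→roof.
A4 = A3; e.g. foyer (Evader) can still go to office. Fixed point.
From lobby, successor vault is in the attractor (rank 1); the other successor office is not.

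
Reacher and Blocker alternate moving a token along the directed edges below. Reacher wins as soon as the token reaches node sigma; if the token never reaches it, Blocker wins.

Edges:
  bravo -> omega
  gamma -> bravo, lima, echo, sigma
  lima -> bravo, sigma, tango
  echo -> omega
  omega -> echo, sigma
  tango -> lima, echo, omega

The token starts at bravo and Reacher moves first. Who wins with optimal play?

Blocker

Track states (vertex, player-to-move).
A0 = {(sigma,Reacher), (sigma,Blocker)}
A1: add {(gamma,Reacher), (lima,Reacher), (omega,Reacher)}.
A2: add {(bravo,Blocker), (echo,Blocker)}.
A3: add {(tango,Reacher)}.
A4 = A3; e.g. (bravo,Reacher) stays out. (bravo,Reacher) never enters ⇒ Blocker avoids the target.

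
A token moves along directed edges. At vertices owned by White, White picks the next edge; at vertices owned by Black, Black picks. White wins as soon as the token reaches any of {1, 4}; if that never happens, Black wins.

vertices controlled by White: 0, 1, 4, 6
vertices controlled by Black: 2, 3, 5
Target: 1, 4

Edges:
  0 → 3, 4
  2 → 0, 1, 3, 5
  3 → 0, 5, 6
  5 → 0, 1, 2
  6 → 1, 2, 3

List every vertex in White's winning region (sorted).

A0 = {1, 4}
A1: add {0, 6} — 0 (White) has 0→4; 6 (White) has 6→1.
A2 = A1; e.g. 2 (Black) can still go to 3. Fixed point.
White's winning region = {0, 1, 4, 6}.

0, 1, 4, 6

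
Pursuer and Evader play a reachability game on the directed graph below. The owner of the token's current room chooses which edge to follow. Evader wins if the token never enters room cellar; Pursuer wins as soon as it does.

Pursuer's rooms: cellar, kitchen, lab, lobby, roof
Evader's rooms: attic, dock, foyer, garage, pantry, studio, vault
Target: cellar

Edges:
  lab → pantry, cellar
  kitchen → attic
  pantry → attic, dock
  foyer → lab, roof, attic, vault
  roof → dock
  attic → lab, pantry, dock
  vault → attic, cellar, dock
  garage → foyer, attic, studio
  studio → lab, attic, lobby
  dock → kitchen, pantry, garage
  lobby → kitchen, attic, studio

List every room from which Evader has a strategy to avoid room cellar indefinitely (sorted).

attic, dock, foyer, garage, kitchen, lobby, pantry, roof, studio, vault

A0 = {cellar}
A1: add {lab} — lab (Pursuer) has lab→cellar.
A2 = A1; e.g. kitchen (Pursuer) has no edge into A1. Fixed point.
Pursuer's attractor = {cellar, lab}; Evader avoids the target exactly from the complement.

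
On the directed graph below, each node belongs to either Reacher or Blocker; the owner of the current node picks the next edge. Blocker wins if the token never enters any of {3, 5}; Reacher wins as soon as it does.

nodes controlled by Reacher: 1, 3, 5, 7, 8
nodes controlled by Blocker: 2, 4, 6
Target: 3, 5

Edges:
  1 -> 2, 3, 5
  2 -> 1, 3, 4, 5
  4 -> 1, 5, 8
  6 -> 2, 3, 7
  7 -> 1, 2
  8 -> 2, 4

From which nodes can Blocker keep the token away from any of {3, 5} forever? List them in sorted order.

A0 = {3, 5}
A1: add {1} — 1 (Reacher) has 1→3.
A2: add {7} — 7 (Reacher) has 7→1.
A3 = A2; e.g. 2 (Blocker) can still go to 4. Fixed point.
Reacher's attractor = {1, 3, 5, 7}; Blocker avoids the target exactly from the complement.

2, 4, 6, 8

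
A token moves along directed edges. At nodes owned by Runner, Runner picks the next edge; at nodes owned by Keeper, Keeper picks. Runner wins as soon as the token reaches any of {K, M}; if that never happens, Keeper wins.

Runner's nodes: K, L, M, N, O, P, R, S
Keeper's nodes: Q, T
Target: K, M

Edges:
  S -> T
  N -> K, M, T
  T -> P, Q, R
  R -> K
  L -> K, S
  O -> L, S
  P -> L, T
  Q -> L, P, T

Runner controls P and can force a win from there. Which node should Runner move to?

L

A0 = {K, M}
A1: add {L, N, R} — L (Runner) has L→K; N (Runner) has N→K; R (Runner) has R→K.
A2: add {O, P} — O (Runner) has O→L; P (Runner) has P→L.
A3 = A2; e.g. Q (Keeper) can still go to T. Fixed point.
From P, successor L is in the attractor (rank 1); the other successor T is not.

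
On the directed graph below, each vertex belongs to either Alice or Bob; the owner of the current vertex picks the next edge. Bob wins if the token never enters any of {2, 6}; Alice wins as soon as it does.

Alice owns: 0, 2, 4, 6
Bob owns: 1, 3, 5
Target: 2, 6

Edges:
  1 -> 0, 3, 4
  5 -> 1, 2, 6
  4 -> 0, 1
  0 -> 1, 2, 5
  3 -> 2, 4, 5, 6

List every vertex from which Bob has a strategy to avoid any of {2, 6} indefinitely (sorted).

A0 = {2, 6}
A1: add {0} — 0 (Alice) has 0→2.
A2: add {4} — 4 (Alice) has 4→0.
A3 = A2; e.g. 1 (Bob) can still go to 3. Fixed point.
Alice's attractor = {0, 2, 4, 6}; Bob avoids the target exactly from the complement.

1, 3, 5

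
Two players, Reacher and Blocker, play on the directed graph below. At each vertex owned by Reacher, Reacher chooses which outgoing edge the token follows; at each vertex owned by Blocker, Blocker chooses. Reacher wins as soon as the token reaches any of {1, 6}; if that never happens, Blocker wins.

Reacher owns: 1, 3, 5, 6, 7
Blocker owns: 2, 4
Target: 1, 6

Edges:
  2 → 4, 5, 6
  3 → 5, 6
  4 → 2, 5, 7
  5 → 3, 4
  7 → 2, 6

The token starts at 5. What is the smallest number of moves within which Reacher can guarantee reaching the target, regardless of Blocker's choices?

A0 = {1, 6}
A1: add {3, 7} — 3 (Reacher) has 3→6; 7 (Reacher) has 7→6.
A2: add {5} — 5 (Reacher) has 5→3.
A3 = A2; e.g. 2 (Blocker) can still go to 4. Fixed point.
5 enters the attractor at level 2, so Reacher can force the target in 2 moves from there.

2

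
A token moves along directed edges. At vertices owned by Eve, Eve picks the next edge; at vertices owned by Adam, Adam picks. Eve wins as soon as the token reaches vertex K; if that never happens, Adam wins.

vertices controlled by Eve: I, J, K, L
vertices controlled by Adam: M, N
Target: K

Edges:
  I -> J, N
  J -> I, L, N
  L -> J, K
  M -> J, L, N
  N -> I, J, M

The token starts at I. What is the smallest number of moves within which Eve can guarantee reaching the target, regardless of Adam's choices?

A0 = {K}
A1: add {L} — L (Eve) has L→K.
A2: add {J} — J (Eve) has J→L.
A3: add {I} — I (Eve) has I→J.
A4 = A3; e.g. M (Adam) can still go to N. Fixed point.
I enters the attractor at level 3, so Eve can force the target in 3 moves from there.

3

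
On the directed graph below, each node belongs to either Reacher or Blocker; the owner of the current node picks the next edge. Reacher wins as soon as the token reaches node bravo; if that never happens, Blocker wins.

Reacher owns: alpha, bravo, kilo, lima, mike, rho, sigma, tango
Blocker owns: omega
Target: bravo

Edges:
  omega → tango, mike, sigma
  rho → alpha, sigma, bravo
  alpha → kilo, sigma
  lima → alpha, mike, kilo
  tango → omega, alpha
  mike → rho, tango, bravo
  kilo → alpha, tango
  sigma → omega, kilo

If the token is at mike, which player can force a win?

Reacher

A0 = {bravo}
A1: add {mike, rho} — rho (Reacher) has rho→bravo; mike (Reacher) has mike→bravo.
mike ∈ A1, so Reacher can force the target.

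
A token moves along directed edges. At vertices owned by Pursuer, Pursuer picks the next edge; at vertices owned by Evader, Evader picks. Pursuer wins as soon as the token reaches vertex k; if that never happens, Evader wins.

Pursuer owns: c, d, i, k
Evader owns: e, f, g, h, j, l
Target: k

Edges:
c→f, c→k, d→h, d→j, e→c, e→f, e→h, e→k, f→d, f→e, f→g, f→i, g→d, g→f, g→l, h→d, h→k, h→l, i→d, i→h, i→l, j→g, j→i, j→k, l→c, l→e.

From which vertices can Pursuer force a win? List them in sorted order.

A0 = {k}
A1: add {c} — c (Pursuer) has c→k.
A2 = A1; e.g. d (Pursuer) has no edge into A1. Fixed point.
Pursuer's winning region = {c, k}.

c, k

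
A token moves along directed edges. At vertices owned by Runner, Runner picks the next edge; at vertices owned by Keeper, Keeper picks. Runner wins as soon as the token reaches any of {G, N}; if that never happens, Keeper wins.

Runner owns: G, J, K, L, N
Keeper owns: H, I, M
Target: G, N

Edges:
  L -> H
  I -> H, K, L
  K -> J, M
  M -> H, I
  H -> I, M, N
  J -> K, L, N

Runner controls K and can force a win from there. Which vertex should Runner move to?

A0 = {G, N}
A1: add {J} — J (Runner) has J→N.
A2: add {K} — K (Runner) has K→J.
A3 = A2; e.g. H (Keeper) can still go to I. Fixed point.
From K, successor J is in the attractor (rank 1); the other successor M is not.

J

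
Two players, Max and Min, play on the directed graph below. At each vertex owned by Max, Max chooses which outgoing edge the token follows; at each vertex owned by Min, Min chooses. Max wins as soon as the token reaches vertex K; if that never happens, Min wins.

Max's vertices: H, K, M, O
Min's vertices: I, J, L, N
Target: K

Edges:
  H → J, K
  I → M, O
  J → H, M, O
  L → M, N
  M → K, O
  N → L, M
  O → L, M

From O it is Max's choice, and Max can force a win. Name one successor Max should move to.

M

A0 = {K}
A1: add {H, M} — H (Max) has H→K; M (Max) has M→K.
A2: add {O} — O (Max) has O→M.
A3: add {I, J} — I (Min): all of {M, O} already in; J (Min): all of {H, M, O} already in.
A4 = A3; e.g. L (Min) can still go to N. Fixed point.
From O, successor M is in the attractor (rank 1); the other successor L is not.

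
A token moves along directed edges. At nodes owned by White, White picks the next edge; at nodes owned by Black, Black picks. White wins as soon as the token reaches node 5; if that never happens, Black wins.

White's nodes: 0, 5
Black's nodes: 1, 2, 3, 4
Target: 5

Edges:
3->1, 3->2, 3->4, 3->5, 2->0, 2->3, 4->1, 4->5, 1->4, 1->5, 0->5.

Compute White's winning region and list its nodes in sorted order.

A0 = {5}
A1: add {0} — 0 (White) has 0→5.
A2 = A1; e.g. 1 (Black) can still go to 4. Fixed point.
White's winning region = {0, 5}.

0, 5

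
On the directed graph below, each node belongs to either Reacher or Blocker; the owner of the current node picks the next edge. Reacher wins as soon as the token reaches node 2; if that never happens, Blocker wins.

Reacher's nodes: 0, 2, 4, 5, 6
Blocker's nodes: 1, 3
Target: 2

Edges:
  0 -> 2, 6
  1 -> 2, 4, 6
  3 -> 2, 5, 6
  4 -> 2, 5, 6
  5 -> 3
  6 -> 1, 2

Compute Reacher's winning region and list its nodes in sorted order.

A0 = {2}
A1: add {0, 4, 6} — 0 (Reacher) has 0→2; 4 (Reacher) has 4→2; 6 (Reacher) has 6→2.
A2: add {1} — 1 (Blocker): all of {2, 4, 6} already in.
A3 = A2; e.g. 3 (Blocker) can still go to 5. Fixed point.
Reacher's winning region = {0, 1, 2, 4, 6}.

0, 1, 2, 4, 6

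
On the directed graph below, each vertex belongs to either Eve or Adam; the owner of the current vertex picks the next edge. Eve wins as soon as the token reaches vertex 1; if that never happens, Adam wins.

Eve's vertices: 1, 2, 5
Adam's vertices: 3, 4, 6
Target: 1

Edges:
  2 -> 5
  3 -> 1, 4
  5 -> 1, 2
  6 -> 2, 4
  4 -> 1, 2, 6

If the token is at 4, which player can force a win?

Adam

A0 = {1}
A1: add {5} — 5 (Eve) has 5→1.
A2: add {2} — 2 (Eve) has 2→5.
A3 = A2; e.g. 3 (Adam) can still go to 4. Fixed point.
4 never enters the attractor, so Adam can avoid the target forever.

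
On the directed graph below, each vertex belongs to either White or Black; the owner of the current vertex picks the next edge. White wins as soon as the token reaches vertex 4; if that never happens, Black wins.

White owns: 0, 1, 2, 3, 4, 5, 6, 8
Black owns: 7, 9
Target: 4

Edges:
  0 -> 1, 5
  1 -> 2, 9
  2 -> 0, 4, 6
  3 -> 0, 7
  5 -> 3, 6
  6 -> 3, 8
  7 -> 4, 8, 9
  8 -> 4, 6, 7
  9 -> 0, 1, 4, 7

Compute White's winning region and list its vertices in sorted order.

A0 = {4}
A1: add {2, 8} — 2 (White) has 2→4; 8 (White) has 8→4.
A2: add {1, 6} — 1 (White) has 1→2; 6 (White) has 6→8.
A3: add {0, 5} — 0 (White) has 0→1; 5 (White) has 5→6.
A4: add {3} — 3 (White) has 3→0.
A5 = A4; e.g. 7 (Black) can still go to 9. Fixed point.
White's winning region = {0, 1, 2, 3, 4, 5, 6, 8}.

0, 1, 2, 3, 4, 5, 6, 8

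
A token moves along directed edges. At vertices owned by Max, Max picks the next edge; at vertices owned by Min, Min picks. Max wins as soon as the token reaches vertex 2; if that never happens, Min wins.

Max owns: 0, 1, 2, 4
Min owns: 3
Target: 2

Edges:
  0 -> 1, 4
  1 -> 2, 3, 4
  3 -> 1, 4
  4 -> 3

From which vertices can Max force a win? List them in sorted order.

A0 = {2}
A1: add {1} — 1 (Max) has 1→2.
A2: add {0} — 0 (Max) has 0→1.
A3 = A2; e.g. 3 (Min) can still go to 4. Fixed point.
Max's winning region = {0, 1, 2}.

0, 1, 2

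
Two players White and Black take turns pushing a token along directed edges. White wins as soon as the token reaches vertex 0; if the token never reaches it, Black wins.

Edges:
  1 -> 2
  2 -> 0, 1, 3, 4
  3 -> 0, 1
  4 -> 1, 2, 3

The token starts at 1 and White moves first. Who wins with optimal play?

Black

Track states (vertex, player-to-move).
A0 = {(0,White), (0,Black)}
A1: add {(2,White), (3,White)}.
A2: add {(1,Black)}.
A3: add {(4,White)}.
A4 = A3; e.g. (1,White) stays out. (1,White) never enters ⇒ Black avoids the target.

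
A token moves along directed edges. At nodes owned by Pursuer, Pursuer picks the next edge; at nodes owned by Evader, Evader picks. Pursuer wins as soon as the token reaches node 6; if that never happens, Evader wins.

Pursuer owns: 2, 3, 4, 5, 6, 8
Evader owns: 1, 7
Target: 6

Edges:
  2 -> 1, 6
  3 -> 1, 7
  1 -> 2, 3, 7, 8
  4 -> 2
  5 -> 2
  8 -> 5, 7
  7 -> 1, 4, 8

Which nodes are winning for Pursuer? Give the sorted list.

A0 = {6}
A1: add {2} — 2 (Pursuer) has 2→6.
A2: add {4, 5} — 4 (Pursuer) has 4→2; 5 (Pursuer) has 5→2.
A3: add {8} — 8 (Pursuer) has 8→5.
A4 = A3; e.g. 1 (Evader) can still go to 3. Fixed point.
Pursuer's winning region = {2, 4, 5, 6, 8}.

2, 4, 5, 6, 8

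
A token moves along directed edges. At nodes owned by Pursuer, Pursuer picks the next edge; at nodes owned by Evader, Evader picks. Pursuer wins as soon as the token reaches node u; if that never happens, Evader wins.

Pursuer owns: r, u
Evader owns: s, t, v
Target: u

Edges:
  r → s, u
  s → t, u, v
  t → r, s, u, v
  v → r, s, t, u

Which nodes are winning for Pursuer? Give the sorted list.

A0 = {u}
A1: add {r} — r (Pursuer) has r→u.
A2 = A1; e.g. s (Evader) can still go to t. Fixed point.
Pursuer's winning region = {r, u}.

r, u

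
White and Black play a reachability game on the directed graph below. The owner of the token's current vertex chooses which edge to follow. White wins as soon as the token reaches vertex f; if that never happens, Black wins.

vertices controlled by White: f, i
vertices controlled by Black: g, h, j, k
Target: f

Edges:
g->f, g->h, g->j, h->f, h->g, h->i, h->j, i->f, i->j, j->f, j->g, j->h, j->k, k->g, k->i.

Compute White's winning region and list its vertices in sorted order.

f, i

A0 = {f}
A1: add {i} — i (White) has i→f.
A2 = A1; e.g. g (Black) can still go to h. Fixed point.
White's winning region = {f, i}.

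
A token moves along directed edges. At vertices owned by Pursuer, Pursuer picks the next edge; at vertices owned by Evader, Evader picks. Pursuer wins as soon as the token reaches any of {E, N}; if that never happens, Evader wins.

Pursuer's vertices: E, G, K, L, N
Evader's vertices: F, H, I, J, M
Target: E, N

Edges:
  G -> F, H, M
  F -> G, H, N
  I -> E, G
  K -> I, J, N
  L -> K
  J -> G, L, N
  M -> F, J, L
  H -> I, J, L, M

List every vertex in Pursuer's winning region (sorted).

A0 = {E, N}
A1: add {K} — K (Pursuer) has K→N.
A2: add {L} — L (Pursuer) has L→K.
A3 = A2; e.g. F (Evader) can still go to G. Fixed point.
Pursuer's winning region = {E, K, L, N}.

E, K, L, N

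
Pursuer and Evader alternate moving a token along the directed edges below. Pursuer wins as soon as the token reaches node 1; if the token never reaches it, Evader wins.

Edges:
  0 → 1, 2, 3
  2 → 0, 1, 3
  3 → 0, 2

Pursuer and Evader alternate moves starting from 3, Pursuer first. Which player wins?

Evader

Track states (vertex, player-to-move).
A0 = {(1,Pursuer), (1,Evader)}
A1: add {(0,Pursuer), (2,Pursuer)}.
A2: add {(3,Evader)}.
A3 = A2; e.g. (0,Evader) stays out. (3,Pursuer) never enters ⇒ Evader avoids the target.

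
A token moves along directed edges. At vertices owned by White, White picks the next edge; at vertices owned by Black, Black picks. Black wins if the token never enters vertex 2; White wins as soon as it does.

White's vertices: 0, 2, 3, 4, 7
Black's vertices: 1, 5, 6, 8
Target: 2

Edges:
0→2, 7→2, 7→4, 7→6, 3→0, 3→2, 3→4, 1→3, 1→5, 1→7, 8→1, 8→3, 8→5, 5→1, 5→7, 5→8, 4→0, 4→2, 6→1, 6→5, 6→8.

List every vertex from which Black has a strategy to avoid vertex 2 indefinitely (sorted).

1, 5, 6, 8

A0 = {2}
A1: add {0, 3, 4, 7} — 0 (White) has 0→2; 3 (White) has 3→2; 4 (White) has 4→2; 7 (White) has 7→2.
A2 = A1; e.g. 1 (Black) can still go to 5. Fixed point.
White's attractor = {0, 2, 3, 4, 7}; Black avoids the target exactly from the complement.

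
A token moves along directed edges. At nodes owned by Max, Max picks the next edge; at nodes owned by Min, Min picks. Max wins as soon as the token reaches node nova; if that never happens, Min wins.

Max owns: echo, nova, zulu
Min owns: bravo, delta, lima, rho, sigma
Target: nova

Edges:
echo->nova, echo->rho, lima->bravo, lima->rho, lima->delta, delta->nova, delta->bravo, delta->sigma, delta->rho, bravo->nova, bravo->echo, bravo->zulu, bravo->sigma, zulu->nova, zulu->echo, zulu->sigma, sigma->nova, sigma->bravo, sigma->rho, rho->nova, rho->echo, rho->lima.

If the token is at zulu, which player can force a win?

A0 = {nova}
A1: add {echo, zulu} — echo (Max) has echo→nova; zulu (Max) has zulu→nova.
A2 = A1; e.g. bravo (Min) can still go to sigma. Fixed point.
zulu ∈ A1, so Max can force the target.

Max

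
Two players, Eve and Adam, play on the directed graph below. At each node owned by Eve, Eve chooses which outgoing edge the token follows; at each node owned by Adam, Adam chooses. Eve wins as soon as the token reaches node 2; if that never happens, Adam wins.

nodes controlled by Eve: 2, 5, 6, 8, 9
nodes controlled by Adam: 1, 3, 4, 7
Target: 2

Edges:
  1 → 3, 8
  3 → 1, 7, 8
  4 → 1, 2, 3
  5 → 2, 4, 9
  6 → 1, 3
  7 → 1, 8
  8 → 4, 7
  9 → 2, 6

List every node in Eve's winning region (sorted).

2, 5, 9

A0 = {2}
A1: add {5, 9} — 5 (Eve) has 5→2; 9 (Eve) has 9→2.
A2 = A1; e.g. 1 (Adam) can still go to 3. Fixed point.
Eve's winning region = {2, 5, 9}.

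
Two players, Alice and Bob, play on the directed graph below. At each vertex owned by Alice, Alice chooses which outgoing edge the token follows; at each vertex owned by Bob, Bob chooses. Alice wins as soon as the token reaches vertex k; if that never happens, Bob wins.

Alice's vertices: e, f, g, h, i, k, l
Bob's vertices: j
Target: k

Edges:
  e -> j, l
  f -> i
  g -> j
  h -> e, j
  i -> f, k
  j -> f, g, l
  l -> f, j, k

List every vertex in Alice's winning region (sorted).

A0 = {k}
A1: add {i, l} — i (Alice) has i→k; l (Alice) has l→k.
A2: add {e, f} — e (Alice) has e→l; f (Alice) has f→i.
A3: add {h} — h (Alice) has h→e.
A4 = A3; e.g. g (Alice) has no edge into A3. Fixed point.
Alice's winning region = {e, f, h, i, k, l}.

e, f, h, i, k, l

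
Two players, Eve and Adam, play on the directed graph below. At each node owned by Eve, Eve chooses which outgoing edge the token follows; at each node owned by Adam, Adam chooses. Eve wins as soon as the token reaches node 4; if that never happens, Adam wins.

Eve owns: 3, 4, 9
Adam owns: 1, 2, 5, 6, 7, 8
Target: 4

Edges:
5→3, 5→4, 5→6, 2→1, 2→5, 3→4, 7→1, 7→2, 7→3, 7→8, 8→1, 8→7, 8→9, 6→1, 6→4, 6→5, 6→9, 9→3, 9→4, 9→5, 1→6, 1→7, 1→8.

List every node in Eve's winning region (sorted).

A0 = {4}
A1: add {3, 9} — 3 (Eve) has 3→4; 9 (Eve) has 9→4.
A2 = A1; e.g. 1 (Adam) can still go to 6. Fixed point.
Eve's winning region = {3, 4, 9}.

3, 4, 9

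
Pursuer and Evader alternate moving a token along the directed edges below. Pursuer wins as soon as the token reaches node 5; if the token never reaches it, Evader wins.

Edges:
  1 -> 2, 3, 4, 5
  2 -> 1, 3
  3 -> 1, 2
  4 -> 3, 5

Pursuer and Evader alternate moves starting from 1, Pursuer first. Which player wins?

Track states (vertex, player-to-move).
A0 = {(5,Pursuer), (5,Evader)}
A1: add {(1,Pursuer), (4,Pursuer)}.
(1,Pursuer) ∈ A1 ⇒ Pursuer forces the target.

Pursuer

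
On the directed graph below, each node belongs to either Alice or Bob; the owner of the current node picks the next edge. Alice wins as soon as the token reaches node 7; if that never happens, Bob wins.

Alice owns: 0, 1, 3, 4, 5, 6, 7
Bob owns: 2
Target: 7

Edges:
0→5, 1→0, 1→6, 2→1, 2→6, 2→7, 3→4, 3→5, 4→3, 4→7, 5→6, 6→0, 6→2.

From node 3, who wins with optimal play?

Alice

A0 = {7}
A1: add {4} — 4 (Alice) has 4→7.
A2: add {3} — 3 (Alice) has 3→4.
A3 = A2; e.g. 0 (Alice) has no edge into A2. Fixed point.
3 ∈ A2, so Alice can force the target.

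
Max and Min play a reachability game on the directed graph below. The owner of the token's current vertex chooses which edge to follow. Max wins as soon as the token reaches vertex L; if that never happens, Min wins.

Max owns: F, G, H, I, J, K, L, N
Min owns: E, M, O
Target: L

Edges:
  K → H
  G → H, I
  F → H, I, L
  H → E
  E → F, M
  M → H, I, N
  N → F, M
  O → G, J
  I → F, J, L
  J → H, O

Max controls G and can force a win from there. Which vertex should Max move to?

I

A0 = {L}
A1: add {F, I} — F (Max) has F→L; I (Max) has I→L.
A2: add {G, N} — G (Max) has G→I; N (Max) has N→F.
A3 = A2; e.g. E (Min) can still go to M. Fixed point.
From G, successor I is in the attractor (rank 1); the other successor H is not.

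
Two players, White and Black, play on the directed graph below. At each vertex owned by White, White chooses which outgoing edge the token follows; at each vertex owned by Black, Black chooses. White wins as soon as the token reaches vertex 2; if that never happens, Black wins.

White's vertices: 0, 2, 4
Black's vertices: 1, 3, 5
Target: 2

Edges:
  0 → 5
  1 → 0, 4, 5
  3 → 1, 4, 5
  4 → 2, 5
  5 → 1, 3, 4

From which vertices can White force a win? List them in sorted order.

A0 = {2}
A1: add {4} — 4 (White) has 4→2.
A2 = A1; e.g. 0 (White) has no edge into A1. Fixed point.
White's winning region = {2, 4}.

2, 4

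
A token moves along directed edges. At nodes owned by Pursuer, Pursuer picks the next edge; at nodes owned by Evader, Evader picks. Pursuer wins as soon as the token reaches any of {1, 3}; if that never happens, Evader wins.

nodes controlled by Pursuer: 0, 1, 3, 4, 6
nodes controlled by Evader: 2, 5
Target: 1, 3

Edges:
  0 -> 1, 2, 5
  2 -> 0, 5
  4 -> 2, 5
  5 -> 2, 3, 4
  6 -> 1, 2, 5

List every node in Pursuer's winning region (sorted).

0, 1, 3, 6

A0 = {1, 3}
A1: add {0, 6} — 0 (Pursuer) has 0→1; 6 (Pursuer) has 6→1.
A2 = A1; e.g. 2 (Evader) can still go to 5. Fixed point.
Pursuer's winning region = {0, 1, 3, 6}.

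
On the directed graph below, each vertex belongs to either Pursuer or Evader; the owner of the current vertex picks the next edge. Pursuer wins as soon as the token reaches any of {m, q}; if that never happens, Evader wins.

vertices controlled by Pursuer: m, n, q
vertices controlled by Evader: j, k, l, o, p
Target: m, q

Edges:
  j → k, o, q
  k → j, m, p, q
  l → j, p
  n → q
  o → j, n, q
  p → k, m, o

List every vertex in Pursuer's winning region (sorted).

m, n, q

A0 = {m, q}
A1: add {n} — n (Pursuer) has n→q.
A2 = A1; e.g. j (Evader) can still go to k. Fixed point.
Pursuer's winning region = {m, n, q}.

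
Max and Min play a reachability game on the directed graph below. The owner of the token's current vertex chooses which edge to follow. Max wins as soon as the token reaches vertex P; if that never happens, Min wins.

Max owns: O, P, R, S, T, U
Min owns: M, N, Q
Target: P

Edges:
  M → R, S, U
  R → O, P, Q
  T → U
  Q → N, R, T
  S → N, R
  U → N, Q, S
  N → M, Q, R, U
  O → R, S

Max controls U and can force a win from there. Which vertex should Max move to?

A0 = {P}
A1: add {R} — R (Max) has R→P.
A2: add {O, S} — O (Max) has O→R; S (Max) has S→R.
A3: add {U} — U (Max) has U→S.
A4: add {M, T} — M (Min): all of {R, S, U} already in; T (Max) has T→U.
A5 = A4; e.g. N (Min) can still go to Q. Fixed point.
From U, successor S is in the attractor (rank 2); the other successors N, Q are not.

S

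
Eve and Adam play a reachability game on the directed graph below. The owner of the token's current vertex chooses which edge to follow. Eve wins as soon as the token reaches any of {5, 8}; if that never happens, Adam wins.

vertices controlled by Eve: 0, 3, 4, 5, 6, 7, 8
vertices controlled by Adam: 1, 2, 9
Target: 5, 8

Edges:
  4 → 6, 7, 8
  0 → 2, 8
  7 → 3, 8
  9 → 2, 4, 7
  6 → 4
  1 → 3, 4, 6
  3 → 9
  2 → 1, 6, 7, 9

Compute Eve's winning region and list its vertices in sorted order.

A0 = {5, 8}
A1: add {0, 4, 7} — 0 (Eve) has 0→8; 4 (Eve) has 4→8; 7 (Eve) has 7→8.
A2: add {6} — 6 (Eve) has 6→4.
A3 = A2; e.g. 1 (Adam) can still go to 3. Fixed point.
Eve's winning region = {0, 4, 5, 6, 7, 8}.

0, 4, 5, 6, 7, 8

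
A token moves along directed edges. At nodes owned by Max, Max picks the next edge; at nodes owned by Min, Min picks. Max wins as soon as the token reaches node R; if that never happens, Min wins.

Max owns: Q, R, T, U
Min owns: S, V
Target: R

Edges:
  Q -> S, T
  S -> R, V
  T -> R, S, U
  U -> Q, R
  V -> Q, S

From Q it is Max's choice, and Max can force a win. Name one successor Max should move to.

T

A0 = {R}
A1: add {T, U} — T (Max) has T→R; U (Max) has U→R.
A2: add {Q} — Q (Max) has Q→T.
A3 = A2; e.g. S (Min) can still go to V. Fixed point.
From Q, successor T is in the attractor (rank 1); the other successor S is not.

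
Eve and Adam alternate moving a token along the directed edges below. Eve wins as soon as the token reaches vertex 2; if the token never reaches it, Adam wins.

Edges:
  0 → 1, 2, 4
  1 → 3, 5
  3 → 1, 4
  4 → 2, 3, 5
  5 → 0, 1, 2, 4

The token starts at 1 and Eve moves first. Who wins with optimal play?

Adam

Track states (vertex, player-to-move).
A0 = {(2,Eve), (2,Adam)}
A1: add {(0,Eve), (4,Eve), (5,Eve)}.
A2 = A1; e.g. (0,Adam) stays out. (1,Eve) never enters ⇒ Adam avoids the target.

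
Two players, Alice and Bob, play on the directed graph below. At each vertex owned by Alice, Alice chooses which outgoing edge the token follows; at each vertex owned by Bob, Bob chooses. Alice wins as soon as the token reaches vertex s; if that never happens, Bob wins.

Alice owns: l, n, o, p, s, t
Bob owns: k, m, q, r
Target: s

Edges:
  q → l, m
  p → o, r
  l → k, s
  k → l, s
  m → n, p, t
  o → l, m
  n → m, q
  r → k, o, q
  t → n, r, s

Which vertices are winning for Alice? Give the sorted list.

k, l, o, p, s, t

A0 = {s}
A1: add {l, t} — l (Alice) has l→s; t (Alice) has t→s.
A2: add {k, o} — k (Bob): all of {l, s} already in; o (Alice) has o→l.
A3: add {p} — p (Alice) has p→o.
A4 = A3; e.g. m (Bob) can still go to n. Fixed point.
Alice's winning region = {k, l, o, p, s, t}.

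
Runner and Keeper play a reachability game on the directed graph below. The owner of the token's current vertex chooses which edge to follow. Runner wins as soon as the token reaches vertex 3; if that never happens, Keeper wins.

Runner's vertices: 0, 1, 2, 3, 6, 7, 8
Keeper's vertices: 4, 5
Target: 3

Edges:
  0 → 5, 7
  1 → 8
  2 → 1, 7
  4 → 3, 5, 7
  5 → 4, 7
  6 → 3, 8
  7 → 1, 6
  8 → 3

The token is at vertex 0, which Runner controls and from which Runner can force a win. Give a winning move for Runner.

A0 = {3}
A1: add {6, 8} — 6 (Runner) has 6→3; 8 (Runner) has 8→3.
A2: add {1, 7} — 1 (Runner) has 1→8; 7 (Runner) has 7→6.
A3: add {0, 2} — 0 (Runner) has 0→7; 2 (Runner) has 2→1.
A4 = A3; e.g. 4 (Keeper) can still go to 5. Fixed point.
From 0, successor 7 is in the attractor (rank 2); the other successor 5 is not.

7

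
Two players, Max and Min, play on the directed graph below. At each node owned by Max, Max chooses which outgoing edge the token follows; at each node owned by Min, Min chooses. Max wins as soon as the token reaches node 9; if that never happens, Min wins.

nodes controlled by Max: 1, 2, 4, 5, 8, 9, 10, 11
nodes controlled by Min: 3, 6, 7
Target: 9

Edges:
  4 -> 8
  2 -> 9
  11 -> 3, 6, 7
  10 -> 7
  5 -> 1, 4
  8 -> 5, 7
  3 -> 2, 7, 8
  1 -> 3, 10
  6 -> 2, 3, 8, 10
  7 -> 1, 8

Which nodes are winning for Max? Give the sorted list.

2, 9

A0 = {9}
A1: add {2} — 2 (Max) has 2→9.
A2 = A1; e.g. 1 (Max) has no edge into A1. Fixed point.
Max's winning region = {2, 9}.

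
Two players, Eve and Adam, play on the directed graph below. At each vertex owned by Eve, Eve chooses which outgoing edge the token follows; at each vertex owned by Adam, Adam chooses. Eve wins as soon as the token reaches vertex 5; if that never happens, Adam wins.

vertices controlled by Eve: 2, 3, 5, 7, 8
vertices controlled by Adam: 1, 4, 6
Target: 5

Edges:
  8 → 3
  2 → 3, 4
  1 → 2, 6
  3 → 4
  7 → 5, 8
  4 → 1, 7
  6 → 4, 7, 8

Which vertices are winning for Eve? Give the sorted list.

A0 = {5}
A1: add {7} — 7 (Eve) has 7→5.
A2 = A1; e.g. 1 (Adam) can still go to 2. Fixed point.
Eve's winning region = {5, 7}.

5, 7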